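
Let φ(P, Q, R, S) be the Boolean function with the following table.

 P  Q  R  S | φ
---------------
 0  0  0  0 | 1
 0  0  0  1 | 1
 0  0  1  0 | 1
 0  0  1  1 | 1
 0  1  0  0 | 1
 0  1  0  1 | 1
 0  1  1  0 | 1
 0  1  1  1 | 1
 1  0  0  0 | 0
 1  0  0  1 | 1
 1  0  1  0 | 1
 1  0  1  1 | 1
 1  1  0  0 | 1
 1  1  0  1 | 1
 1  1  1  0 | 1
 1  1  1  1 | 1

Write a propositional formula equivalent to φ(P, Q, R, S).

φ(P, Q, R, S) = NOT (((P AND NOT Q) AND NOT R) AND NOT S)

Only row (1,0,0,0) gives 0. So φ is 1 everywhere except there — the complement of the minterm P·¬Q·¬R·¬S.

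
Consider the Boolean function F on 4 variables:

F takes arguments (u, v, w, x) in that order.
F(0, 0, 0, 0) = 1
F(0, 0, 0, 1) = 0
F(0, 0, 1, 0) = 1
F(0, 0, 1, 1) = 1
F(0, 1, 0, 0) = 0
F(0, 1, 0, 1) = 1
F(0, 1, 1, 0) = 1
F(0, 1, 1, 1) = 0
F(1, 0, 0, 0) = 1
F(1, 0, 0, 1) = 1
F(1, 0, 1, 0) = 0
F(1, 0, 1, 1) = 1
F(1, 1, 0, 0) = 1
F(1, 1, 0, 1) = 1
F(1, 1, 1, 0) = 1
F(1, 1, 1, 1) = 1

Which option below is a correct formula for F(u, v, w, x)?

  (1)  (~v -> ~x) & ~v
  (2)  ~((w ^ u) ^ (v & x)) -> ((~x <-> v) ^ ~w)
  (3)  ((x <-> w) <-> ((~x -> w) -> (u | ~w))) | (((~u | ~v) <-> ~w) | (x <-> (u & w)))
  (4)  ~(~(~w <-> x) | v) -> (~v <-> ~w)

(1) fails at (0,0,1,1): the formula yields 0, F is 1.
(3) fails at (0,0,0,1): the formula yields 1, F is 0.
(4) fails at (0,0,0,1): the formula yields 1, F is 0.
(2) is the remaining candidate, and it agrees with F on all 16 inputs.

2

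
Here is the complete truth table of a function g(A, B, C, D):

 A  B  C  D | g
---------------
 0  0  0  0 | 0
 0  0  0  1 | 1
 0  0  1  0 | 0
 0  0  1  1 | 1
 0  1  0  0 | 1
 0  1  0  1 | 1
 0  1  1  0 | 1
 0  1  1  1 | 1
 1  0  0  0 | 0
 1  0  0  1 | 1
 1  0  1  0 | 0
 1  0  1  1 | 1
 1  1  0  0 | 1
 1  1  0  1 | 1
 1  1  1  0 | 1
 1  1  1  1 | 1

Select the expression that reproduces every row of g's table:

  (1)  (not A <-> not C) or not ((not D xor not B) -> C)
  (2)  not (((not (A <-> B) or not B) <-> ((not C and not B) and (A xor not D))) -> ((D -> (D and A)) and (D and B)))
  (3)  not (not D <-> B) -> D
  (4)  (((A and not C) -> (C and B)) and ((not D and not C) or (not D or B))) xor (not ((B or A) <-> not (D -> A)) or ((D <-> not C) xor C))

3

(1): at (0,0,0,0) it gives 1, but g = 0 — eliminated.
(2): at (0,0,0,0) it gives 1, but g = 0 — eliminated.
(4): at (0,0,0,0) it gives 1, but g = 0 — eliminated.
Only (3) survives; checking it on all 16 rows confirms it matches g.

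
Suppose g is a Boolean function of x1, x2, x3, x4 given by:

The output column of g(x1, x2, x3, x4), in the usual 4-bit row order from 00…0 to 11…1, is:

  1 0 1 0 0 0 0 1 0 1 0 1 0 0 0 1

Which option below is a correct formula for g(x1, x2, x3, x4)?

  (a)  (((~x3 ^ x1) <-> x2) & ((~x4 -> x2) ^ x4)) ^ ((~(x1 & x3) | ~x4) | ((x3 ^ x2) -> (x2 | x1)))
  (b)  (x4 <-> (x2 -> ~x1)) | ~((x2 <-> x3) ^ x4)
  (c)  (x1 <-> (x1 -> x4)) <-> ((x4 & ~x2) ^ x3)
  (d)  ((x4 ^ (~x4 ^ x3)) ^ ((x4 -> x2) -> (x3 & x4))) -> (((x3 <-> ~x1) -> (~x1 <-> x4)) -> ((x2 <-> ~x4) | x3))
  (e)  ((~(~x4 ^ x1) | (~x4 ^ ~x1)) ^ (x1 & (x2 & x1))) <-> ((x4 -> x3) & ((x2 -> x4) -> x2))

e

(a): at (0,0,0,1) it gives 1, but g = 0 — eliminated.
(b): at (0,0,0,0) it gives 0, but g = 1 — eliminated.
(c): at (0,0,1,0) it gives 0, but g = 1 — eliminated.
(d): at (0,0,0,0) it gives 0, but g = 1 — eliminated.
That leaves (e). Evaluating it on every row reproduces the table of g exactly.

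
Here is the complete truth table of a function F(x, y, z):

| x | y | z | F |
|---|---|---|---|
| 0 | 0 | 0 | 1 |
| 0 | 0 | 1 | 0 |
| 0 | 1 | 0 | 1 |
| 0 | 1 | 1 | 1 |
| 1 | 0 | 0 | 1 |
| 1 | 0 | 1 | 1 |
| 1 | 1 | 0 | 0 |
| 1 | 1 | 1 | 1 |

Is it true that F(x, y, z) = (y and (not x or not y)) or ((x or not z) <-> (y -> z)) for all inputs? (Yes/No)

Yes

Check the formula against F row by row:
  x=0, y=0, z=0: formula gives 1, F = 1 ✓
  x=0, y=0, z=1: formula gives 0, F = 0 ✓
  x=0, y=1, z=0: formula gives 1, F = 1 ✓
  x=0, y=1, z=1: formula gives 1, F = 1 ✓
  x=1, y=0, z=0: formula gives 1, F = 1 ✓
  …and likewise for the remaining 3 rows.
All 8 rows match — the expression computes F exactly.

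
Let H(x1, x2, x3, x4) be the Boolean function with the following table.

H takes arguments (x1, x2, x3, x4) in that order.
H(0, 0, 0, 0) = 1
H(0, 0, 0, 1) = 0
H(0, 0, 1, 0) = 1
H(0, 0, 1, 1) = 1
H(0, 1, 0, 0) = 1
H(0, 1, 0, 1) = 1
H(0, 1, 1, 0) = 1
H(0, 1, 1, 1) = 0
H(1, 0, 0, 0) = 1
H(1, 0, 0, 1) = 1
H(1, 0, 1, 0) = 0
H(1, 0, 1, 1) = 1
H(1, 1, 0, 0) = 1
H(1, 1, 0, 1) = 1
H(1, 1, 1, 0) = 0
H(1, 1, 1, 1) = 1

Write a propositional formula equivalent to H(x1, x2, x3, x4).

There are just 4 zero rows: (0,0,0,1), (0,1,1,1), (1,0,1,0), (1,1,1,0). Their minterms are ¬x1·¬x2·¬x3·x4, ¬x1·x2·x3·x4, x1·¬x2·x3·¬x4, x1·x2·x3·¬x4; the OR of those covers precisely the 0-outputs, and negating it yields H.

H(x1, x2, x3, x4) = NOT ((((((NOT x1 AND NOT x2) AND NOT x3) AND x4) OR (((NOT x1 AND x2) AND x3) AND x4)) OR (((x1 AND NOT x2) AND x3) AND NOT x4)) OR (((x1 AND x2) AND x3) AND NOT x4))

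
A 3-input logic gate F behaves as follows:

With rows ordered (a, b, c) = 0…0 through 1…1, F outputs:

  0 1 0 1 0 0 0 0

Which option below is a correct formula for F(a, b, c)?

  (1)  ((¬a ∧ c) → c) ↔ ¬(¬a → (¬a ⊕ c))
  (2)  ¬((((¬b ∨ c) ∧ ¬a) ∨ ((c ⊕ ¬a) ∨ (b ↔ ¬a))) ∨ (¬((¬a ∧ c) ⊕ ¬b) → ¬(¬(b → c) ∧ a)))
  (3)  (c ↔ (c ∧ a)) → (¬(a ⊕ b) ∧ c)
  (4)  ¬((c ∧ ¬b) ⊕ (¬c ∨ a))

1

(2) fails at (0,0,1): the formula yields 0, F is 1.
(3) fails at (1,1,1): the formula yields 1, F is 0.
(4) fails at (0,0,1): the formula yields 0, F is 1.
(1) is the remaining candidate, and it agrees with F on all 8 inputs.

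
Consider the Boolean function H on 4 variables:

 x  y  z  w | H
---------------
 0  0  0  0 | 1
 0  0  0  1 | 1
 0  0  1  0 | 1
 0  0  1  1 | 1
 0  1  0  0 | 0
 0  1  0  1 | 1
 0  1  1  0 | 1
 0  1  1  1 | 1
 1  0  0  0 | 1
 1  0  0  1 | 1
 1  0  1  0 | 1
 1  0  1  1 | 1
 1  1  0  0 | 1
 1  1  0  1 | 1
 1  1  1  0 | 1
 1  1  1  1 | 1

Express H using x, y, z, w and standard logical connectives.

Only row (0,1,0,0) gives 0. So H is 1 everywhere except there — the complement of the minterm ¬x·y·¬z·¬w.

H(x, y, z, w) = (((x' · y) · z') · w')'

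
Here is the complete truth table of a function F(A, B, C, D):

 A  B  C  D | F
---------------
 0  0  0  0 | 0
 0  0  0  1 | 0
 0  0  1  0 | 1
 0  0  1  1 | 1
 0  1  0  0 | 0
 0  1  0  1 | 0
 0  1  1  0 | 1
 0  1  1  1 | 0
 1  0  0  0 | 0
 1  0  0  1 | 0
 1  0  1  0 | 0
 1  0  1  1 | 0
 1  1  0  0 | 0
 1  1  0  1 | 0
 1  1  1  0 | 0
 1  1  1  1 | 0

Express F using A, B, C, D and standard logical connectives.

F=1 on 3 inputs: (0,0,1,0), (0,0,1,1), (0,1,1,0). Reading each as a conjunction of literals (¬A·¬B·C·¬D, ¬A·¬B·C·D, ¬A·B·C·¬D) and taking the OR gives the canonical DNF.

F(A, B, C, D) = ((((~A & ~B) & C) & ~D) | (((~A & ~B) & C) & D)) | (((~A & B) & C) & ~D)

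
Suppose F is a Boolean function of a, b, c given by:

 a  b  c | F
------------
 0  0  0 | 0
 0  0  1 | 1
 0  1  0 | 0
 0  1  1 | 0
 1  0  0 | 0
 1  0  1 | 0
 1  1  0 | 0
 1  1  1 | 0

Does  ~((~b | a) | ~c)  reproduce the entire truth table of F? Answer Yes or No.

Check the formula against F row by row:
  a=0, b=0, c=0: formula gives 0, F = 0 ✓
  a=0, b=0, c=1: formula gives 0, but F = 1 ✗
Since they disagree at (0,0,1), the expression is not a correct formula for F.

No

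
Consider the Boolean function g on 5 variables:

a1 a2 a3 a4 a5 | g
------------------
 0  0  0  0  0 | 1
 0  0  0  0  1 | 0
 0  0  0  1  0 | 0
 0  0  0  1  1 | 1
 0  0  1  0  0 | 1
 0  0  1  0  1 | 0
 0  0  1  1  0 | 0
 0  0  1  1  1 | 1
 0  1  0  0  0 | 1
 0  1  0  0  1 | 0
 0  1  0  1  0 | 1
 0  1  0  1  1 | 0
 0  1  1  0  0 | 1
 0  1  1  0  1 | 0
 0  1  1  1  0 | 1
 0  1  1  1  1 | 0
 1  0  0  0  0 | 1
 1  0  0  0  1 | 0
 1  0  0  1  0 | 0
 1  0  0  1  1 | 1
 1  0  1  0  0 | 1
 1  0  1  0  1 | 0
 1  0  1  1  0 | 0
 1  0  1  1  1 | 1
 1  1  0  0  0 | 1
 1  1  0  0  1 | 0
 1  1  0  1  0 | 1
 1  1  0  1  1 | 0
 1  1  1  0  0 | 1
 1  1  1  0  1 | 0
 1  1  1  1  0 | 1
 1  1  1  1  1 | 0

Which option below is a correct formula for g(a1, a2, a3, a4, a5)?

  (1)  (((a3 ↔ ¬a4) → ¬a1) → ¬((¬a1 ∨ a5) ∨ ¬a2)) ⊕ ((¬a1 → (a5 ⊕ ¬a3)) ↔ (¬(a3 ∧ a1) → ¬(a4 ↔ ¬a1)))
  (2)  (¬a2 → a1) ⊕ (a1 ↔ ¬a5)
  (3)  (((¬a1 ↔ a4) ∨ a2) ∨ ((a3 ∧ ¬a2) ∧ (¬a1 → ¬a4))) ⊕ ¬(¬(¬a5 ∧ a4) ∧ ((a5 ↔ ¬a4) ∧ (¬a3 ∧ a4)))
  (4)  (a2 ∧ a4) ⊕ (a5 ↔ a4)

(1) disagrees with g on (0,0,1,0,0) (formula → 0, table → 1); rule it out.
(2) disagrees with g on (0,0,0,0,0) (formula → 0, table → 1); rule it out.
(3) disagrees with g on (0,0,0,0,1) (formula → 1, table → 0); rule it out.
Only (4) survives; checking it on all 32 rows confirms it matches g.

4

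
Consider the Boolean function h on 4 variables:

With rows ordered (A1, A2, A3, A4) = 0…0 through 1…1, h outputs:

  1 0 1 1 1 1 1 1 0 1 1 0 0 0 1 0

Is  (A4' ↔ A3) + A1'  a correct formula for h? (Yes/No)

Test each input against both h and the formula:
  A1=0, A2=0, A3=0, A4=0: formula gives 1, h = 1 ✓
  A1=0, A2=0, A3=0, A4=1: formula gives 1, but h = 0 ✗
A single disagreement suffices: at (0,0,0,1) they differ, so the formula does not compute h.

No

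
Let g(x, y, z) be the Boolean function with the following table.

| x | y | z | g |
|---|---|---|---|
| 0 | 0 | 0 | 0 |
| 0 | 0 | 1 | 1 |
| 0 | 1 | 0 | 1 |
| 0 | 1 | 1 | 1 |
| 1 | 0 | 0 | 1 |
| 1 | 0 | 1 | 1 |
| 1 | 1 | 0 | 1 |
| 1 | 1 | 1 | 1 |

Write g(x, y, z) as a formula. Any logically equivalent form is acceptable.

The output is 1 whenever at least one input is 1 — the OR of all inputs.

g(x, y, z) = (x | y) | z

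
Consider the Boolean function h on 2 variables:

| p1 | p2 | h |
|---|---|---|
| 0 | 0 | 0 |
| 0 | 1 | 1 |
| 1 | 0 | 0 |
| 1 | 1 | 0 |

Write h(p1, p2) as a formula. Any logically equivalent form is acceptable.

h(p1, p2) = ¬p1 ∧ p2

1 only at (0,1): NOT p1 AND p2.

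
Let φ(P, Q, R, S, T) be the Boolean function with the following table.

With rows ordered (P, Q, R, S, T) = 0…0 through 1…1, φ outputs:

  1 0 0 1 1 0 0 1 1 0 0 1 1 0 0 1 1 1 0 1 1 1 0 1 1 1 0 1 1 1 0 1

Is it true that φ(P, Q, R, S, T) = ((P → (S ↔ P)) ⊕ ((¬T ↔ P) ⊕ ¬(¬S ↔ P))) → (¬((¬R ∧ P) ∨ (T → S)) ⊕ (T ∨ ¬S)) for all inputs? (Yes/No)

Evaluate ((P → (S ↔ P)) ⊕ ((¬T ↔ P) ⊕ ¬(¬S ↔ P))) → (¬((¬R ∧ P) ∨ (T → S)) ⊕ (T ∨ ¬S)) on each row and compare to φ:
  P=0, Q=0, R=0, S=0, T=0: formula gives 1, φ = 1 ✓
  P=0, Q=0, R=0, S=0, T=1: formula gives 0, φ = 0 ✓
  P=0, Q=0, R=0, S=1, T=0: formula gives 0, φ = 0 ✓
  P=0, Q=0, R=0, S=1, T=1: formula gives 1, φ = 1 ✓
  … (the remaining 28 rows also agree.)
Every row agrees, so the formula is equivalent.

Yes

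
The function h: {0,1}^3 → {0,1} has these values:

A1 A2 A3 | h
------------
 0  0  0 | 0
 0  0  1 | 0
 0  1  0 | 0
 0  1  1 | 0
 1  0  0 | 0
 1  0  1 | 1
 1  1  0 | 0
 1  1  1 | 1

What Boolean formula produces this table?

Collect the rows where h=1 — (1,0,1), (1,1,1) — and write one minterm per row: A1·¬A2·A3, A1·A2·A3. Their union (logical OR) reproduces the table exactly.

h(A1, A2, A3) = ((A1 ∧ ¬A2) ∧ A3) ∨ ((A1 ∧ A2) ∧ A3)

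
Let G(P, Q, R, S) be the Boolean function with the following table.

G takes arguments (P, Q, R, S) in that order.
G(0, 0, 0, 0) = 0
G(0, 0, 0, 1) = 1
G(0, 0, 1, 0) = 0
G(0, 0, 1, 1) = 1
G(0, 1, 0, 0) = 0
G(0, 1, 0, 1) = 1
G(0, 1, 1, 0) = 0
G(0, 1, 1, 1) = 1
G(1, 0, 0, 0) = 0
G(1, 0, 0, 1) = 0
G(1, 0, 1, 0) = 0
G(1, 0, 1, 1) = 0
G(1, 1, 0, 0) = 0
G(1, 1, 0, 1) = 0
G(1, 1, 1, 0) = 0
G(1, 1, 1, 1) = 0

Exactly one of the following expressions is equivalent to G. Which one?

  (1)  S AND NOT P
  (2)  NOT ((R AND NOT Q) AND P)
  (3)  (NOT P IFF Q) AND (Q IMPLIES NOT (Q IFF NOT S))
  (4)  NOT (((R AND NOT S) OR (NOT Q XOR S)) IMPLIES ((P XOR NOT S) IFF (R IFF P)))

(2): at (0,0,0,0) it gives 1, but G = 0 — eliminated.
(3): at (0,0,0,1) it gives 0, but G = 1 — eliminated.
(4): at (0,0,0,1) it gives 0, but G = 1 — eliminated.
Only (1) survives; checking it on all 16 rows confirms it matches G.

1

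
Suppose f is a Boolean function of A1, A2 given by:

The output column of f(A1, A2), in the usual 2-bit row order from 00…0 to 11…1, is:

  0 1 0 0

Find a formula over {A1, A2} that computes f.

f(A1, A2) = ~A1 & A2

1 only at (0,1): NOT A1 AND A2.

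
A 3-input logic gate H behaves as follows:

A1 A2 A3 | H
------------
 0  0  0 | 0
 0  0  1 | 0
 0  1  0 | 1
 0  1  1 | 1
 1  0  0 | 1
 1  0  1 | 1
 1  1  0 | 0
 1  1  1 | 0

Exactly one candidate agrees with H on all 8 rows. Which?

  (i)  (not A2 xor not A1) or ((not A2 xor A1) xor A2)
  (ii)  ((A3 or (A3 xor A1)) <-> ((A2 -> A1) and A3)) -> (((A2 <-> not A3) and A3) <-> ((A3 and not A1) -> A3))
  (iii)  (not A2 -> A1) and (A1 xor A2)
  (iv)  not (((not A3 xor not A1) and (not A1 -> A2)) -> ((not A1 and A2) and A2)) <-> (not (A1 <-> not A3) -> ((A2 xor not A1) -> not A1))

iii

(i): at (0,0,0) it gives 1, but H = 0 — eliminated.
(ii): at (0,0,1) it gives 1, but H = 0 — eliminated.
(iv): at (0,1,0) it gives 0, but H = 1 — eliminated.
(iii) is the remaining candidate, and it agrees with H on all 8 inputs.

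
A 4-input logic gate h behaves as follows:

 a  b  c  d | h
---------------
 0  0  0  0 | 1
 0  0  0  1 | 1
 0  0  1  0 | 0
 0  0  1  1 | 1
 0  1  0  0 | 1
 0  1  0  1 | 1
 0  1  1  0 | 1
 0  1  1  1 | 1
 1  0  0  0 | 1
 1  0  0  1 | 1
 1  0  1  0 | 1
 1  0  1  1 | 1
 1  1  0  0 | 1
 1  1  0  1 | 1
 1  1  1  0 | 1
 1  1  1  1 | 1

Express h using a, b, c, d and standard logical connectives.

h(a, b, c, d) = NOT (((NOT a AND NOT b) AND c) AND NOT d)

Only row (0,0,1,0) gives 0. So h is 1 everywhere except there — the complement of the minterm ¬a·¬b·c·¬d.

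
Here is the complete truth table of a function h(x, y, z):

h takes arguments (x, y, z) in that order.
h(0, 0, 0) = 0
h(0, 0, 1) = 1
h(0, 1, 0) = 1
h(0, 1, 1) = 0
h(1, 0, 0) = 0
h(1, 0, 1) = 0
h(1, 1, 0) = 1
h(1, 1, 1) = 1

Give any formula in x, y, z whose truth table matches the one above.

The 1-rows are (0,0,1), (0,1,0), (1,1,0), (1,1,1). Each contributes one minterm — ¬x·¬y·z; ¬x·y·¬z; x·y·¬z; x·y·z — and their disjunction is a sum-of-products form of h.

h(x, y, z) = ((((¬x ∧ ¬y) ∧ z) ∨ ((¬x ∧ y) ∧ ¬z)) ∨ ((x ∧ y) ∧ ¬z)) ∨ ((x ∧ y) ∧ z)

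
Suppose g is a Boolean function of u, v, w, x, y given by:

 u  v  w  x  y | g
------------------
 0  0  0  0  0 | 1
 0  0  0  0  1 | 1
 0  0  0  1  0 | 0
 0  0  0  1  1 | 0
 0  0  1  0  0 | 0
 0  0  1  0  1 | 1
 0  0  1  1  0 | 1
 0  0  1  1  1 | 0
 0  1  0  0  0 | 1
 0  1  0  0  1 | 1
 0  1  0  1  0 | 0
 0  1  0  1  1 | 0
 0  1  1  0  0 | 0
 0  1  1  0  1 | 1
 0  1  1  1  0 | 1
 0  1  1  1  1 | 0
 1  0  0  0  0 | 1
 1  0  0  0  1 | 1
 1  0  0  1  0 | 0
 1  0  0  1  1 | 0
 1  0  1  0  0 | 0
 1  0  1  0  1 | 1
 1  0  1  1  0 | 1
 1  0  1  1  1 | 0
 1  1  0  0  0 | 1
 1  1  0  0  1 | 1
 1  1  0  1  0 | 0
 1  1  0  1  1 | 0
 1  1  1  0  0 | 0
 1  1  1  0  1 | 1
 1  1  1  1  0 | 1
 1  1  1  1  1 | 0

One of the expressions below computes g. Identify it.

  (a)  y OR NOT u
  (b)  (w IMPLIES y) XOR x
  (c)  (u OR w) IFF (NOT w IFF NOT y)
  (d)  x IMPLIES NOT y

b

(a) fails at (0,0,0,1,0): the formula yields 1, g is 0.
(c) fails at (0,0,0,0,0): the formula yields 0, g is 1.
(d) fails at (0,0,0,1,0): the formula yields 1, g is 0.
That leaves (b). Evaluating it on every row reproduces the table of g exactly.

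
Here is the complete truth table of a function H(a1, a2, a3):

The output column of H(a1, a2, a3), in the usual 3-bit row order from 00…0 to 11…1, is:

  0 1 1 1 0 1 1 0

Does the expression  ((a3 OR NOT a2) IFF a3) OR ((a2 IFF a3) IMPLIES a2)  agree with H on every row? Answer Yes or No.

Test each input against both H and the formula:
  a1=0, a2=0, a3=0: formula gives 0, H = 0 ✓
  a1=0, a2=0, a3=1: formula gives 1, H = 1 ✓
  a1=0, a2=1, a3=0: formula gives 1, H = 1 ✓
  a1=0, a2=1, a3=1: formula gives 1, H = 1 ✓
  a1=1, a2=0, a3=0: formula gives 0, H = 0 ✓
  …
  a1=1, a2=1, a3=1: formula gives 1, but H = 0 ✗
Since they disagree at (1,1,1), the expression is not a correct formula for H.

No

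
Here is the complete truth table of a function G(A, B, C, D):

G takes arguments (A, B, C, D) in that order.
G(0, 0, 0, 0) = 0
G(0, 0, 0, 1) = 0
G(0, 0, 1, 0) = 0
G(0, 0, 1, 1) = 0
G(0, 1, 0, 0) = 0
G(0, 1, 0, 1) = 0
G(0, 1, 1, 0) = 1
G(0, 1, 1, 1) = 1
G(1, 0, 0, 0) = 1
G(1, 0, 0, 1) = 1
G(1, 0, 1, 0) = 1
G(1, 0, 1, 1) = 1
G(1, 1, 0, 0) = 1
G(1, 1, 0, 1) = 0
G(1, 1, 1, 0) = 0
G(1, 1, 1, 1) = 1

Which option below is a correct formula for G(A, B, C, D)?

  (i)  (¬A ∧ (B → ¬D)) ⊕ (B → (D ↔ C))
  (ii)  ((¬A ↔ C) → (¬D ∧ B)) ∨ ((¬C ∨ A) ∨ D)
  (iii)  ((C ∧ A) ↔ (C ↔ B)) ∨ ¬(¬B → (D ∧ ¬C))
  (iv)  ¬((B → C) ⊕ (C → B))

(ii) fails at (0,0,0,0): the formula yields 1, G is 0.
(iii) fails at (0,0,0,0): the formula yields 1, G is 0.
(iv) fails at (0,0,0,0): the formula yields 1, G is 0.
That leaves (i). Evaluating it on every row reproduces the table of G exactly.

i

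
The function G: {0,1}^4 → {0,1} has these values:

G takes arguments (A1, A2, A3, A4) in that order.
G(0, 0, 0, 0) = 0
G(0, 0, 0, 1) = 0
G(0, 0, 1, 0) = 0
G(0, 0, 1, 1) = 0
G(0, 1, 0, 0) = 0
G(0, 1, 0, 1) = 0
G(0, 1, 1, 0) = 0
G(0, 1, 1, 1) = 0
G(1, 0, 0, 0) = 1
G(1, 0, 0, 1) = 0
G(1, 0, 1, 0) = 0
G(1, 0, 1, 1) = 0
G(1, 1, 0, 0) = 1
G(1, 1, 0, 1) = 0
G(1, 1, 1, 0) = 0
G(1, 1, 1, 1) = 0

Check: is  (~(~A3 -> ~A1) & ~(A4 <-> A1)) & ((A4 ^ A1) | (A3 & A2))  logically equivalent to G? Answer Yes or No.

Check the formula against G row by row:
  A1=0, A2=0, A3=0, A4=0: formula gives 0, G = 0 ✓
  A1=0, A2=0, A3=0, A4=1: formula gives 0, G = 0 ✓
  A1=0, A2=0, A3=1, A4=0: formula gives 0, G = 0 ✓
  A1=0, A2=0, A3=1, A4=1: formula gives 0, G = 0 ✓
  …and likewise for the remaining 12 rows.
No disagreement on any input; they are logically equivalent.

Yes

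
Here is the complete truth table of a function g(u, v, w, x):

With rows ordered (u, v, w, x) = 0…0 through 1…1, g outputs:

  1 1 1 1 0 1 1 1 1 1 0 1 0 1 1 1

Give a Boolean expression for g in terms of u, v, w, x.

The 0-rows are (0,1,0,0), (1,0,1,0), (1,1,0,0). Take each as a conjunction (¬u·v·¬w·¬x, u·¬v·w·¬x, u·v·¬w·¬x), form their disjunction, and complement — that gives a formula that is 1 everywhere g is.

g(u, v, w, x) = not (((((not u and v) and not w) and not x) or (((u and not v) and w) and not x)) or (((u and v) and not w) and not x))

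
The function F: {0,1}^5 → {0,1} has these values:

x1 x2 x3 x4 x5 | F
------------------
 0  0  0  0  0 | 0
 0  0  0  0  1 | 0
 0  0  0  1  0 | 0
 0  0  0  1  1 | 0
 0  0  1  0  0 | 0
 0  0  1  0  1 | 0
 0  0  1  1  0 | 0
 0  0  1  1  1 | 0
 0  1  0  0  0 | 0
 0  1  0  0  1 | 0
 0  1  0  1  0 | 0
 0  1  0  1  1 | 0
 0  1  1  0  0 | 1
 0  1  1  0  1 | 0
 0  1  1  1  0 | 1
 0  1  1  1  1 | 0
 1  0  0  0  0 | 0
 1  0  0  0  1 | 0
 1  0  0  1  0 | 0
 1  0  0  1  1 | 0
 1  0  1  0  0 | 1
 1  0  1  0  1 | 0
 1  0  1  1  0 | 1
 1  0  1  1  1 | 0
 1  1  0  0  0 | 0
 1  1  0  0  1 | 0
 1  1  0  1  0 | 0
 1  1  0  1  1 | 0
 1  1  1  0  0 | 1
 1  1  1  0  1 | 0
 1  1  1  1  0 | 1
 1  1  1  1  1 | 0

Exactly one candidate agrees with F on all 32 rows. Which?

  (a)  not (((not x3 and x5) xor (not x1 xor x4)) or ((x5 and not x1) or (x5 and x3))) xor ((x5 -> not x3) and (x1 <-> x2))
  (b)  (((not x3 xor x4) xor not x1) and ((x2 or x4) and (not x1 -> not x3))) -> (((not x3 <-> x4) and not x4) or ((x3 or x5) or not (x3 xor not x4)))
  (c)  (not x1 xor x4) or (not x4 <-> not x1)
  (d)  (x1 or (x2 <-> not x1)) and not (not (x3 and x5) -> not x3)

d

(a) fails at (0,0,0,0,0): the formula yields 1, F is 0.
(b) fails at (0,0,0,0,0): the formula yields 1, F is 0.
(c) fails at (0,0,0,0,0): the formula yields 1, F is 0.
That leaves (d). Evaluating it on every row reproduces the table of F exactly.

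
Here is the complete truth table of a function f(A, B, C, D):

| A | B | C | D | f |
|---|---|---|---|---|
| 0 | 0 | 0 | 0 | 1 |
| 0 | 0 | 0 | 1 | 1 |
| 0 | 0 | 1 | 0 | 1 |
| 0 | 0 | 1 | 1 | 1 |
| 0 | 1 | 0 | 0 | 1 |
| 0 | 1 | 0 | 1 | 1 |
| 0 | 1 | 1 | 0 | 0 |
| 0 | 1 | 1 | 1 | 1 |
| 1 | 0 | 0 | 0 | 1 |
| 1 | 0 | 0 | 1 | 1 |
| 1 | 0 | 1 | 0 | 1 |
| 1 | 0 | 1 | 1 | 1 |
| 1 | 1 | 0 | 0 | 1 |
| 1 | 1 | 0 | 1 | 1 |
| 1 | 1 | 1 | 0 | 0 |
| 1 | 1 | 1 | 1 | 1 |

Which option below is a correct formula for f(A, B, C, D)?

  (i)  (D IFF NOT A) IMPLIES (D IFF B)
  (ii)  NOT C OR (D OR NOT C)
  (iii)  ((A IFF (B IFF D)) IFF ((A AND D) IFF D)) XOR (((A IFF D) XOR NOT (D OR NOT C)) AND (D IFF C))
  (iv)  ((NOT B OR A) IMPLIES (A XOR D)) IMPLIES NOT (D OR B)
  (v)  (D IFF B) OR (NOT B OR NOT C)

v

(i): at (0,0,0,1) it gives 0, but f = 1 — eliminated.
(ii): at (0,0,1,0) it gives 0, but f = 1 — eliminated.
(iii): at (0,0,0,1) it gives 0, but f = 1 — eliminated.
(iv): at (0,0,0,1) it gives 0, but f = 1 — eliminated.
(v) is the remaining candidate, and it agrees with f on all 16 inputs.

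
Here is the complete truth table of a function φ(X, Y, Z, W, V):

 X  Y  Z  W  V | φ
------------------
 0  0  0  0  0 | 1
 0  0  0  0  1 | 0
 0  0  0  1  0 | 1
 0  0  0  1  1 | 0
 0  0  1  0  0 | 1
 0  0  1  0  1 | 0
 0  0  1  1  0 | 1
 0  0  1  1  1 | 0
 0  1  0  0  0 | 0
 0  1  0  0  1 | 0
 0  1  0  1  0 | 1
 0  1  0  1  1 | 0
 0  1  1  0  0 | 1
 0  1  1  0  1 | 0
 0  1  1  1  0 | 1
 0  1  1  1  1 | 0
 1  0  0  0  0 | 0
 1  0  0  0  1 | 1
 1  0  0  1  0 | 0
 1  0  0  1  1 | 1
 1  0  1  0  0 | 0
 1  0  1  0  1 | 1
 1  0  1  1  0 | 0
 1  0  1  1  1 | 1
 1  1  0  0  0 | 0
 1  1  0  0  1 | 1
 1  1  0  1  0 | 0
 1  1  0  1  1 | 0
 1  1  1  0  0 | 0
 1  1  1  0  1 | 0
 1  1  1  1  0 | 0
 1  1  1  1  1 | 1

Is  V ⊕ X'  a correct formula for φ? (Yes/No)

Test each input against both φ and the formula:
  X=0, Y=0, Z=0, W=0, V=0: formula gives 1, φ = 1 ✓
  X=0, Y=0, Z=0, W=0, V=1: formula gives 0, φ = 0 ✓
  X=0, Y=0, Z=0, W=1, V=0: formula gives 1, φ = 1 ✓
  X=0, Y=0, Z=0, W=1, V=1: formula gives 0, φ = 0 ✓
  …
  X=0, Y=1, Z=0, W=0, V=0: formula gives 1, but φ = 0 ✗
Row (0,1,0,0,0) is a counterexample, so the formula is not equivalent to φ.

No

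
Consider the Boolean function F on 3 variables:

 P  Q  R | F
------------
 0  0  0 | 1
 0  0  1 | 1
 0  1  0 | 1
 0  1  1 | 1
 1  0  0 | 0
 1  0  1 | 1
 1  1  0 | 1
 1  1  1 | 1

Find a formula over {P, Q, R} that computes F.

F is 0 on exactly one input, (1,0,0), whose minterm is P·¬Q·¬R. So F is the negation of that single conjunction.

F(P, Q, R) = ¬((P ∧ ¬Q) ∧ ¬R)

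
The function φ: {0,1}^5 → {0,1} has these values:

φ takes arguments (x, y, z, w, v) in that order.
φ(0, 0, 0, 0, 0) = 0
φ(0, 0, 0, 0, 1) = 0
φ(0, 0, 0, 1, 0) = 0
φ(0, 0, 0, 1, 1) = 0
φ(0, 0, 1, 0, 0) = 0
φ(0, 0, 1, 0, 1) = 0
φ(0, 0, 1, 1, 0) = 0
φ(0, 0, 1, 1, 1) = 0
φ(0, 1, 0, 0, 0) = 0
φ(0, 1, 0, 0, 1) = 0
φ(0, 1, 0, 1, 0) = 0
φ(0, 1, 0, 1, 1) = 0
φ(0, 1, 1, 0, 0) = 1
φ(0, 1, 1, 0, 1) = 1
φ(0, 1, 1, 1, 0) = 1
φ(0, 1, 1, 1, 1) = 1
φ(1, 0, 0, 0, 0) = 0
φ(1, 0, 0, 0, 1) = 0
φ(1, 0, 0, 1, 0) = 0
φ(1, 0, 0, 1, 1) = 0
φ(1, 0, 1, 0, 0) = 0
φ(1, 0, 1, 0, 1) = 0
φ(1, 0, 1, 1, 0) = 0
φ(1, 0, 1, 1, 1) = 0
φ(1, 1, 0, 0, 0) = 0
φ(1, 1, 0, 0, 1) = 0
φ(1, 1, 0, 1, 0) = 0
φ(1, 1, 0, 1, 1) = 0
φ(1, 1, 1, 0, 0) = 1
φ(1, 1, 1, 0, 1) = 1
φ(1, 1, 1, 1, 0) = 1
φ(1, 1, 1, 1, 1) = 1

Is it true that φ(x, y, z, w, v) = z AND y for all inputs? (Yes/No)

Yes

Evaluate z AND y on each row and compare to φ:
  x=0, y=0, z=0, w=0, v=0: formula gives 0, φ = 0 ✓
  x=0, y=0, z=0, w=0, v=1: formula gives 0, φ = 0 ✓
  x=0, y=0, z=0, w=1, v=0: formula gives 0, φ = 0 ✓
  x=0, y=0, z=0, w=1, v=1: formula gives 0, φ = 0 ✓
  … (the remaining 28 rows also agree.)
Every row agrees, so the formula is equivalent.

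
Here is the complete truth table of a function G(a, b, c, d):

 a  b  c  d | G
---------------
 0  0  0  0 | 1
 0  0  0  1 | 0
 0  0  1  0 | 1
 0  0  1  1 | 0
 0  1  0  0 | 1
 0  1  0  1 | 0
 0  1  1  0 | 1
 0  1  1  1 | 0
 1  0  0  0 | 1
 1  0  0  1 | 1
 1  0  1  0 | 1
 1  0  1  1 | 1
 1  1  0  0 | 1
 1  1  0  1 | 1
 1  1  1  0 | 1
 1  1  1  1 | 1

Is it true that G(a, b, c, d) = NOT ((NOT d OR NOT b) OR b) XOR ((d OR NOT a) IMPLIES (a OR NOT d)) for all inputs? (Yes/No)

Evaluate NOT ((NOT d OR NOT b) OR b) XOR ((d OR NOT a) IMPLIES (a OR NOT d)) on each row and compare to G:
  a=0, b=0, c=0, d=0: formula gives 1, G = 1 ✓
  a=0, b=0, c=0, d=1: formula gives 0, G = 0 ✓
  a=0, b=0, c=1, d=0: formula gives 1, G = 1 ✓
  a=0, b=0, c=1, d=1: formula gives 0, G = 0 ✓
  …and likewise for the remaining 12 rows.
No disagreement on any input; they are logically equivalent.

Yes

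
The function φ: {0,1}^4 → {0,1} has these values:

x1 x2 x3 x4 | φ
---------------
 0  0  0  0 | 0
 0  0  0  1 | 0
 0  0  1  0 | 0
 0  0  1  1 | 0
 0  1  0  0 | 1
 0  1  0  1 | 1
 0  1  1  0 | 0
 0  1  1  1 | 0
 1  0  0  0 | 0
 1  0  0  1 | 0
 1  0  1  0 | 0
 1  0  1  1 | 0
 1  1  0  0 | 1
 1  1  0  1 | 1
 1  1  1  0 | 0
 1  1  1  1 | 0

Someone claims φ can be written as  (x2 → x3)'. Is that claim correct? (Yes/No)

Yes

Evaluate (x2 → x3)' on each row and compare to φ:
  x1=0, x2=0, x3=0, x4=0: formula gives 0, φ = 0 ✓
  x1=0, x2=0, x3=0, x4=1: formula gives 0, φ = 0 ✓
  x1=0, x2=0, x3=1, x4=0: formula gives 0, φ = 0 ✓
  x1=0, x2=0, x3=1, x4=1: formula gives 0, φ = 0 ✓
  …and likewise for the remaining 12 rows.
All 16 rows match — the expression computes φ exactly.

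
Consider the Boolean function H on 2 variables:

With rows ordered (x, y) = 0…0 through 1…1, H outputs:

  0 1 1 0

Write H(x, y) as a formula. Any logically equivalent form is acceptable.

The output is 1 exactly when an odd number of inputs are 1 — the 2-way XOR (parity).

H(x, y) = x ^ y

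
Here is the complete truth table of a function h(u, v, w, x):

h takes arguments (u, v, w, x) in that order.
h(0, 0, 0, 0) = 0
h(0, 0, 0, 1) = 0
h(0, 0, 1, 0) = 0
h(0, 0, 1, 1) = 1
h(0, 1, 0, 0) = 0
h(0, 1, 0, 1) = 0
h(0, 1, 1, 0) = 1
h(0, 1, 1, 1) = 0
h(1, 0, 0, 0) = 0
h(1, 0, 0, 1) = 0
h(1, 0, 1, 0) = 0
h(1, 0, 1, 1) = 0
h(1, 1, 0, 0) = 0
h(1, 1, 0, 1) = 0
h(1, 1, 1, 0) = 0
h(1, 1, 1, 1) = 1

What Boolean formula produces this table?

h(u, v, w, x) = ((((not u and not v) and w) and x) or (((not u and v) and w) and not x)) or (((u and v) and w) and x)

The 1-rows are (0,0,1,1), (0,1,1,0), (1,1,1,1). Each contributes one minterm — ¬u·¬v·w·x; ¬u·v·w·¬x; u·v·w·x — and their disjunction is a sum-of-products form of h.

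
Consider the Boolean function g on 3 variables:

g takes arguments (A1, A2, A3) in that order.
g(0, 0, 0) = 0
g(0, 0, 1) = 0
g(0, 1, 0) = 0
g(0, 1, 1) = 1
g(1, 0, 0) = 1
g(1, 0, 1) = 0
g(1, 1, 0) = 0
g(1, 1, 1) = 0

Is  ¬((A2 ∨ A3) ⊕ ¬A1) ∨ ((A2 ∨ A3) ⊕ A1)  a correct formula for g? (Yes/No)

Check the formula against g row by row:
  A1=0, A2=0, A3=0: formula gives 0, g = 0 ✓
  A1=0, A2=0, A3=1: formula gives 1, but g = 0 ✗
Row (0,0,1) is a counterexample, so the formula is not equivalent to g.

No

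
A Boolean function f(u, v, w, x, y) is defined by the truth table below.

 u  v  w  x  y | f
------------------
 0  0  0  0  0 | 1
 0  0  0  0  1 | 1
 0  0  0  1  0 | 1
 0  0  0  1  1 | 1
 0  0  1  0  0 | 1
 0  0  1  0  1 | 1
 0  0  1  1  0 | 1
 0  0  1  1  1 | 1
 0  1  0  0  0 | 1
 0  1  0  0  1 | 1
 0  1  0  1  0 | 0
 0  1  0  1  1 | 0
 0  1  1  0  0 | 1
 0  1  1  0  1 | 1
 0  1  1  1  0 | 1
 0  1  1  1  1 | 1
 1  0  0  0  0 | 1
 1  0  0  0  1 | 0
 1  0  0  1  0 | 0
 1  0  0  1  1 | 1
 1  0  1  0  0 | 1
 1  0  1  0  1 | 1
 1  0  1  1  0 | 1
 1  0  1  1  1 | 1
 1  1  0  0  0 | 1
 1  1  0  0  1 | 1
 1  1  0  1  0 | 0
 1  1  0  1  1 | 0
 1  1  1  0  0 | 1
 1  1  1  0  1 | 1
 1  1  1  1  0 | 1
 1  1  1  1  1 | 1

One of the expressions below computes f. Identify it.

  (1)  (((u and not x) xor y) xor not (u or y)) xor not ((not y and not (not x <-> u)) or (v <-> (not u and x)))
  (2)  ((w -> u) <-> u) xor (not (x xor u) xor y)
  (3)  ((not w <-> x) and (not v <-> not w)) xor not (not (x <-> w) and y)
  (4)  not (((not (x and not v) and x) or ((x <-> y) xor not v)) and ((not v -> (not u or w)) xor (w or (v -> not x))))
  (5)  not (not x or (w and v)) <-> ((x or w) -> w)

(1) fails at (0,0,0,1,0): the formula yields 0, f is 1.
(2) fails at (0,0,0,0,1): the formula yields 0, f is 1.
(3) fails at (0,0,0,1,0): the formula yields 0, f is 1.
(5) fails at (0,0,0,0,0): the formula yields 0, f is 1.
(4) is the remaining candidate, and it agrees with f on all 32 inputs.

4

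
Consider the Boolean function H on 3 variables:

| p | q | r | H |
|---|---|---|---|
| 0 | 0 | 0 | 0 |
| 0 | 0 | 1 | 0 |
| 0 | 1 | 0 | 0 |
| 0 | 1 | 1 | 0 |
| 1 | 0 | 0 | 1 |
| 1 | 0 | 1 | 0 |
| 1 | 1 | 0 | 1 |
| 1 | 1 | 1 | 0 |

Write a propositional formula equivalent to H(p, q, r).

H(p, q, r) = ((p AND NOT q) AND NOT r) OR ((p AND q) AND NOT r)

H=1 on 2 inputs: (1,0,0), (1,1,0). Reading each as a conjunction of literals (p·¬q·¬r, p·q·¬r) and taking the OR gives the canonical DNF.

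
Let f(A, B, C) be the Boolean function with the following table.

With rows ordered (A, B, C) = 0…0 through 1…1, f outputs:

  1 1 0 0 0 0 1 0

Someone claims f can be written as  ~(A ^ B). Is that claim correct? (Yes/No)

Evaluate ~(A ^ B) on each row and compare to f:
  A=0, B=0, C=0: formula gives 1, f = 1 ✓
  A=0, B=0, C=1: formula gives 1, f = 1 ✓
  A=0, B=1, C=0: formula gives 0, f = 0 ✓
  A=0, B=1, C=1: formula gives 0, f = 0 ✓
  A=1, B=0, C=0: formula gives 0, f = 0 ✓
  …
  A=1, B=1, C=1: formula gives 1, but f = 0 ✗
A single disagreement suffices: at (1,1,1) they differ, so the formula does not compute f.

No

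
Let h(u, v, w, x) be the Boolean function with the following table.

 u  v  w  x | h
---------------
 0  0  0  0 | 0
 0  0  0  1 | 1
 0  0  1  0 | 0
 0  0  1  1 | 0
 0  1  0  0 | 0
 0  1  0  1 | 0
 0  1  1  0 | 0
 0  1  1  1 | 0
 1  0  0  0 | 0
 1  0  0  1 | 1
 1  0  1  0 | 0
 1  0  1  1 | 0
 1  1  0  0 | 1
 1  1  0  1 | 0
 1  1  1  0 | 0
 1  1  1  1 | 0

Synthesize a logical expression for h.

The 1-rows are (0,0,0,1), (1,0,0,1), (1,1,0,0). Each contributes one minterm — ¬u·¬v·¬w·x; u·¬v·¬w·x; u·v·¬w·¬x — and their disjunction is a sum-of-products form of h.

h(u, v, w, x) = ((((~u & ~v) & ~w) & x) | (((u & ~v) & ~w) & x)) | (((u & v) & ~w) & ~x)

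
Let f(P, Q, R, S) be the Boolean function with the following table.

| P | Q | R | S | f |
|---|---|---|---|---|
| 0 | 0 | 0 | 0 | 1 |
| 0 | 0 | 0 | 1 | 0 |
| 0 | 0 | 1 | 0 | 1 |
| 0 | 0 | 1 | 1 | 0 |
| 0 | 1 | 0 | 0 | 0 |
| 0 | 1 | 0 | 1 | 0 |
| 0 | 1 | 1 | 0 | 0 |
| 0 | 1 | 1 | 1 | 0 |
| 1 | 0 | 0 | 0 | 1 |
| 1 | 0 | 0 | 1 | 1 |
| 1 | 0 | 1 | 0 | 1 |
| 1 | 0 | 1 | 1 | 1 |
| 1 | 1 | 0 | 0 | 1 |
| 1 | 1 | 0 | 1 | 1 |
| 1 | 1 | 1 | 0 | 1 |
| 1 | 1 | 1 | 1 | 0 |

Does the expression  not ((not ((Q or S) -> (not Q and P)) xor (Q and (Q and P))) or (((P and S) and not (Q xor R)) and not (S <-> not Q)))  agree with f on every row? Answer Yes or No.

Yes

Check the formula against f row by row:
  P=0, Q=0, R=0, S=0: formula gives 1, f = 1 ✓
  P=0, Q=0, R=0, S=1: formula gives 0, f = 0 ✓
  P=0, Q=0, R=1, S=0: formula gives 1, f = 1 ✓
  P=0, Q=0, R=1, S=1: formula gives 0, f = 0 ✓
  … (the remaining 12 rows also agree.)
Every row agrees, so the formula is equivalent.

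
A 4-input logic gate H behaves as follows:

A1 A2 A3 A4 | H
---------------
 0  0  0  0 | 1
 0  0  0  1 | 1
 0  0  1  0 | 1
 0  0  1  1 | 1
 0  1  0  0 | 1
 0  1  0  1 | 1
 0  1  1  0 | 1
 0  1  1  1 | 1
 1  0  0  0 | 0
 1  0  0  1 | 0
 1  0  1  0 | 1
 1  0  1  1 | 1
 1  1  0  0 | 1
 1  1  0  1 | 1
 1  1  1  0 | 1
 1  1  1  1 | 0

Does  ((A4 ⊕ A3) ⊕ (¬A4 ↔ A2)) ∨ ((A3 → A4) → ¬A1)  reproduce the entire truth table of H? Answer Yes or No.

Yes

Evaluate ((A4 ⊕ A3) ⊕ (¬A4 ↔ A2)) ∨ ((A3 → A4) → ¬A1) on each row and compare to H:
  A1=0, A2=0, A3=0, A4=0: formula gives 1, H = 1 ✓
  A1=0, A2=0, A3=0, A4=1: formula gives 1, H = 1 ✓
  A1=0, A2=0, A3=1, A4=0: formula gives 1, H = 1 ✓
  A1=0, A2=0, A3=1, A4=1: formula gives 1, H = 1 ✓
  …and likewise for the remaining 12 rows.
No disagreement on any input; they are logically equivalent.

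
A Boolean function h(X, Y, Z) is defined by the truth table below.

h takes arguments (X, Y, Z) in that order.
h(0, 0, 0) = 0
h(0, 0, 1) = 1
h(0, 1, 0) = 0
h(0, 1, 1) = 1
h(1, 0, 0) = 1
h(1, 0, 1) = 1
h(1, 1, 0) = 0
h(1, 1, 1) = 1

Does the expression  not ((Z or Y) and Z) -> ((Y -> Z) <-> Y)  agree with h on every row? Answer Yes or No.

No

Evaluate not ((Z or Y) and Z) -> ((Y -> Z) <-> Y) on each row and compare to h:
  X=0, Y=0, Z=0: formula gives 0, h = 0 ✓
  X=0, Y=0, Z=1: formula gives 1, h = 1 ✓
  X=0, Y=1, Z=0: formula gives 0, h = 0 ✓
  X=0, Y=1, Z=1: formula gives 1, h = 1 ✓
  X=1, Y=0, Z=0: formula gives 0, but h = 1 ✗
Row (1,0,0) is a counterexample, so the formula is not equivalent to h.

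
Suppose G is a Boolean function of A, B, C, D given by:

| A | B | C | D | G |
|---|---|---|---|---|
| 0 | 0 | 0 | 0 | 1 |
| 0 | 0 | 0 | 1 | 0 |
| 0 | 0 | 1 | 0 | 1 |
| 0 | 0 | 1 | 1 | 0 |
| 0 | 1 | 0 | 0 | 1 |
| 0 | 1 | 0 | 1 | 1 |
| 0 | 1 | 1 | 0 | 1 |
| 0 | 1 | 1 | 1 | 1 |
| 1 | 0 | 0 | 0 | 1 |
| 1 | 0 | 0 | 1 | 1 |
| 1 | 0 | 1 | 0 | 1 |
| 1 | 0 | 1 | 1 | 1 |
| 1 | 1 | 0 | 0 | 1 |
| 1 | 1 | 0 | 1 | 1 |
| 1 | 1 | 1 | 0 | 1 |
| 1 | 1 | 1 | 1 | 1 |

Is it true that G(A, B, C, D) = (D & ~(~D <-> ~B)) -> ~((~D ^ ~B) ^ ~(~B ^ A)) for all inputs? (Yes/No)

Check the formula against G row by row:
  A=0, B=0, C=0, D=0: formula gives 1, G = 1 ✓
  A=0, B=0, C=0, D=1: formula gives 0, G = 0 ✓
  A=0, B=0, C=1, D=0: formula gives 1, G = 1 ✓
  A=0, B=0, C=1, D=1: formula gives 0, G = 0 ✓
  …and likewise for the remaining 12 rows.
All 16 rows match — the expression computes G exactly.

Yes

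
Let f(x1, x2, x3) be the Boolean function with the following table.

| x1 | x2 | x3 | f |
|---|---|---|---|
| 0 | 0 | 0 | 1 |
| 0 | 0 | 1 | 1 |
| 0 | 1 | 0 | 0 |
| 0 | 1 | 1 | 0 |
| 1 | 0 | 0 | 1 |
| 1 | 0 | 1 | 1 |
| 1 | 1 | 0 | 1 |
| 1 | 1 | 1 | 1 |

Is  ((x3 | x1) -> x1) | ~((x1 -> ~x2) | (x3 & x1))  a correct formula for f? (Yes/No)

No

Test each input against both f and the formula:
  x1=0, x2=0, x3=0: formula gives 1, f = 1 ✓
  x1=0, x2=0, x3=1: formula gives 0, but f = 1 ✗
Since they disagree at (0,0,1), the expression is not a correct formula for f.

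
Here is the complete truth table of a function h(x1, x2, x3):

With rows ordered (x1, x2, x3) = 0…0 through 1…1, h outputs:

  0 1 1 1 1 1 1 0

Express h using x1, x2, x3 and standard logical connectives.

h(x1, x2, x3) = (((x1' · x2') · x3') + ((x1 · x2) · x3))'

There are just 2 zero rows: (0,0,0), (1,1,1). Their minterms are ¬x1·¬x2·¬x3, x1·x2·x3; the OR of those covers precisely the 0-outputs, and negating it yields h.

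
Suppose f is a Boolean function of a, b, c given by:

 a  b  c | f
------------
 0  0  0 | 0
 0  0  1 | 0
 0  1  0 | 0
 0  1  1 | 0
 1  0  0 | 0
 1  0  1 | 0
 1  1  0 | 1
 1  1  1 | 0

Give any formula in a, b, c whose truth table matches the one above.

f(a, b, c) = (a AND b) AND NOT c

Only row (1,1,0) gives 1. That row's minterm a·b·¬c is f directly.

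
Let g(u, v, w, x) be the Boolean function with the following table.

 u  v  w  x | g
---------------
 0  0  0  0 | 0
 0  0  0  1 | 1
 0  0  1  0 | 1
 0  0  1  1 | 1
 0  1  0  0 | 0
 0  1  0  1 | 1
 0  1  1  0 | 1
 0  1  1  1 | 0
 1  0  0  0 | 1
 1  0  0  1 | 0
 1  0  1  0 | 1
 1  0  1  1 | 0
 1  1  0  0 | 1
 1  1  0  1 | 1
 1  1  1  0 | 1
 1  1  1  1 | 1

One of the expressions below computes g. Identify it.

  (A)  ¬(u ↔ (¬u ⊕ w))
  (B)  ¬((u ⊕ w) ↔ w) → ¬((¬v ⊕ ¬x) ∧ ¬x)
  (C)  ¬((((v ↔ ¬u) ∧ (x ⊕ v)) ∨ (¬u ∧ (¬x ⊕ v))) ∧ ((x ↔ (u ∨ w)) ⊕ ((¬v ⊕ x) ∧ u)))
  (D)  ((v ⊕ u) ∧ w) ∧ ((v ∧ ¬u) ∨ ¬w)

C

(A) fails at (0,0,0,0): the formula yields 1, g is 0.
(B) fails at (0,0,0,0): the formula yields 1, g is 0.
(D) fails at (0,0,0,1): the formula yields 0, g is 1.
(C) is the remaining candidate, and it agrees with g on all 16 inputs.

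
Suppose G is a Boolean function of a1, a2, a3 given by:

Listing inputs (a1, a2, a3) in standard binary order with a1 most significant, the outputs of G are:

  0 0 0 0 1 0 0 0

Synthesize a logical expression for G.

G(a1, a2, a3) = (a1 ∧ ¬a2) ∧ ¬a3

G is 1 on exactly one input, (1,0,0), whose minterm is a1·¬a2·¬a3. So G is just that conjunction.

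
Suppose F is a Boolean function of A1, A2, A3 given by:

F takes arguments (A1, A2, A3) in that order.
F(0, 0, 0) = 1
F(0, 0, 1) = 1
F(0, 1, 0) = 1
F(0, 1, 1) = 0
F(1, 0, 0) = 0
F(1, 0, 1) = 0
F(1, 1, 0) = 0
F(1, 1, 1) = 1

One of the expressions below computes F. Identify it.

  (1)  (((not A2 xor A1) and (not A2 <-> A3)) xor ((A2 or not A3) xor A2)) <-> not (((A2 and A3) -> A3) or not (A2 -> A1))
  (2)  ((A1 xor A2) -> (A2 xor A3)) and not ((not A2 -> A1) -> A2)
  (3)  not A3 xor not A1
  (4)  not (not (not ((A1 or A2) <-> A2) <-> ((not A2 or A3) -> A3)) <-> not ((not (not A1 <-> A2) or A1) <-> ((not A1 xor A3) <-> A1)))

(1): at (0,0,0) it gives 0, but F = 1 — eliminated.
(2): at (0,0,0) it gives 0, but F = 1 — eliminated.
(3): at (0,0,0) it gives 0, but F = 1 — eliminated.
Only (4) survives; checking it on all 8 rows confirms it matches F.

4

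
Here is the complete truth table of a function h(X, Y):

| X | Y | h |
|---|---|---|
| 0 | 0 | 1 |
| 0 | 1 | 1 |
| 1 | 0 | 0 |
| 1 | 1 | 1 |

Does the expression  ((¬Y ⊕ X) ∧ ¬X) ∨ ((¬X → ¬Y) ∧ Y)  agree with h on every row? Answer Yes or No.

Evaluate ((¬Y ⊕ X) ∧ ¬X) ∨ ((¬X → ¬Y) ∧ Y) on each row and compare to h:
  X=0, Y=0: formula gives 1, h = 1 ✓
  X=0, Y=1: formula gives 0, but h = 1 ✗
Since they disagree at (0,1), the expression is not a correct formula for h.

No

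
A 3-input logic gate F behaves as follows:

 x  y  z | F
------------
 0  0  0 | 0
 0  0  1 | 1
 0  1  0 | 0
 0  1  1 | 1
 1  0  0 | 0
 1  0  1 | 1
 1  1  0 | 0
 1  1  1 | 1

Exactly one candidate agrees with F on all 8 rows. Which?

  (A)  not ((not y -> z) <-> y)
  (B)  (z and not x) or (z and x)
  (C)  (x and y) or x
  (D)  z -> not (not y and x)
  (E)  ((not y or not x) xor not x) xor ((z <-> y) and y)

B

(A) disagrees with F on (0,1,1) (formula → 0, table → 1); rule it out.
(C) disagrees with F on (0,0,1) (formula → 0, table → 1); rule it out.
(D) disagrees with F on (0,0,0) (formula → 1, table → 0); rule it out.
(E) disagrees with F on (0,0,1) (formula → 0, table → 1); rule it out.
That leaves (B). Evaluating it on every row reproduces the table of F exactly.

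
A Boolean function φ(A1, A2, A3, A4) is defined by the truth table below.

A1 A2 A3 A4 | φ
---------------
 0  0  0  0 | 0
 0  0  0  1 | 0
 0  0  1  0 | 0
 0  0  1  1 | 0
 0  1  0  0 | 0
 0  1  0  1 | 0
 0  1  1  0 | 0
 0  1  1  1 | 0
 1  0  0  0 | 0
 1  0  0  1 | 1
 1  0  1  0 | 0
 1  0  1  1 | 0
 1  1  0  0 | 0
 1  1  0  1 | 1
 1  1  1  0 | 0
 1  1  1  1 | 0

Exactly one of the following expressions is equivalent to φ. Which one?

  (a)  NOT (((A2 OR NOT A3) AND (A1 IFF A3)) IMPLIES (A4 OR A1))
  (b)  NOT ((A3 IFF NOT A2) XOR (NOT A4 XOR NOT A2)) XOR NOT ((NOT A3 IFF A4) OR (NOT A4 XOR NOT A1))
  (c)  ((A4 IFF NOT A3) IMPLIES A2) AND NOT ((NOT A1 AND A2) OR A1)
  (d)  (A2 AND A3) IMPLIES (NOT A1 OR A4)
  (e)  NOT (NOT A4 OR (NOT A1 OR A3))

(a) disagrees with φ on (0,0,0,0) (formula → 1, table → 0); rule it out.
(b) disagrees with φ on (0,0,1,1) (formula → 1, table → 0); rule it out.
(c) disagrees with φ on (0,0,0,0) (formula → 1, table → 0); rule it out.
(d) disagrees with φ on (0,0,0,0) (formula → 1, table → 0); rule it out.
(e) is the remaining candidate, and it agrees with φ on all 16 inputs.

e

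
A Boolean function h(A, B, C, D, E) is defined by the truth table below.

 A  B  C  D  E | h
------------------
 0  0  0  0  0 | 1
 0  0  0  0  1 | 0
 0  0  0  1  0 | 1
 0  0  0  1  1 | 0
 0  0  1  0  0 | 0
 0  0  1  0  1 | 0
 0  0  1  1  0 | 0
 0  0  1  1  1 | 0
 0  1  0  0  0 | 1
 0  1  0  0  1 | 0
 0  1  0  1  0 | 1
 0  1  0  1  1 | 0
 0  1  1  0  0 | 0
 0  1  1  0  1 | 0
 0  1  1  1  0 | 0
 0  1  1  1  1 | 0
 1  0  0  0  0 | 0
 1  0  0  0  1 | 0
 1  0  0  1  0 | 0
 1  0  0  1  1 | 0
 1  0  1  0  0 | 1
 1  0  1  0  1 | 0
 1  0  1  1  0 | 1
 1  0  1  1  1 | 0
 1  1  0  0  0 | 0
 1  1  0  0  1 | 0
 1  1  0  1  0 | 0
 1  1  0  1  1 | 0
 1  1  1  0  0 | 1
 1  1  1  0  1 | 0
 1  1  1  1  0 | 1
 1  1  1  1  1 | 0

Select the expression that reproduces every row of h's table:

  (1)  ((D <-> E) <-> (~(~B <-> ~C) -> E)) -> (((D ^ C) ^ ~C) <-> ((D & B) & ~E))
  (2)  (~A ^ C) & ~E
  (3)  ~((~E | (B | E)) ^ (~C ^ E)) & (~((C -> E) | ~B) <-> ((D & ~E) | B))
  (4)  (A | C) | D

2

(1) fails at (0,0,0,0,0): the formula yields 0, h is 1.
(3) fails at (0,0,0,1,0): the formula yields 0, h is 1.
(4) fails at (0,0,0,0,0): the formula yields 0, h is 1.
(2) is the remaining candidate, and it agrees with h on all 32 inputs.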